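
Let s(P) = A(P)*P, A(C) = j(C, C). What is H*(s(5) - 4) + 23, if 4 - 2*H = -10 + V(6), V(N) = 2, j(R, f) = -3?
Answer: -91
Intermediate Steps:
A(C) = -3
s(P) = -3*P
H = 6 (H = 2 - (-10 + 2)/2 = 2 - 1/2*(-8) = 2 + 4 = 6)
H*(s(5) - 4) + 23 = 6*(-3*5 - 4) + 23 = 6*(-15 - 4) + 23 = 6*(-19) + 23 = -114 + 23 = -91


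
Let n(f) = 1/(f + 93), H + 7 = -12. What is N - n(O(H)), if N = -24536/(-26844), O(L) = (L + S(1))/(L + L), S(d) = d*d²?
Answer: 1196275/1324304 ≈ 0.90332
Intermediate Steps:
H = -19 (H = -7 - 12 = -19)
S(d) = d³
O(L) = (1 + L)/(2*L) (O(L) = (L + 1³)/(L + L) = (L + 1)/((2*L)) = (1 + L)*(1/(2*L)) = (1 + L)/(2*L))
n(f) = 1/(93 + f)
N = 6134/6711 (N = -24536*(-1/26844) = 6134/6711 ≈ 0.91402)
N - n(O(H)) = 6134/6711 - 1/(93 + (½)*(1 - 19)/(-19)) = 6134/6711 - 1/(93 + (½)*(-1/19)*(-18)) = 6134/6711 - 1/(93 + 9/19) = 6134/6711 - 1/1776/19 = 6134/6711 - 1*19/1776 = 6134/6711 - 19/1776 = 1196275/1324304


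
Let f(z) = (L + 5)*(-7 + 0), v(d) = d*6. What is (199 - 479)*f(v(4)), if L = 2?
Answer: 13720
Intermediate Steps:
v(d) = 6*d
f(z) = -49 (f(z) = (2 + 5)*(-7 + 0) = 7*(-7) = -49)
(199 - 479)*f(v(4)) = (199 - 479)*(-49) = -280*(-49) = 13720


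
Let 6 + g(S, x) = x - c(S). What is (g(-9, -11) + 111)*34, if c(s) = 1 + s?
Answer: 3468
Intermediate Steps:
g(S, x) = -7 + x - S (g(S, x) = -6 + (x - (1 + S)) = -6 + (x + (-1 - S)) = -6 + (-1 + x - S) = -7 + x - S)
(g(-9, -11) + 111)*34 = ((-7 - 11 - 1*(-9)) + 111)*34 = ((-7 - 11 + 9) + 111)*34 = (-9 + 111)*34 = 102*34 = 3468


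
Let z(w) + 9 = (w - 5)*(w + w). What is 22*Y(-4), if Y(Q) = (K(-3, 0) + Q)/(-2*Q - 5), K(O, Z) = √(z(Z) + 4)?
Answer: -88/3 + 22*I*√5/3 ≈ -29.333 + 16.398*I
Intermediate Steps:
z(w) = -9 + 2*w*(-5 + w) (z(w) = -9 + (w - 5)*(w + w) = -9 + (-5 + w)*(2*w) = -9 + 2*w*(-5 + w))
K(O, Z) = √(-5 - 10*Z + 2*Z²) (K(O, Z) = √((-9 - 10*Z + 2*Z²) + 4) = √(-5 - 10*Z + 2*Z²))
Y(Q) = (Q + I*√5)/(-5 - 2*Q) (Y(Q) = (√(-5 - 10*0 + 2*0²) + Q)/(-2*Q - 5) = (√(-5 + 0 + 2*0) + Q)/(-5 - 2*Q) = (√(-5 + 0 + 0) + Q)/(-5 - 2*Q) = (√(-5) + Q)/(-5 - 2*Q) = (I*√5 + Q)/(-5 - 2*Q) = (Q + I*√5)/(-5 - 2*Q))
22*Y(-4) = 22*((-1*(-4) - I*√5)/(5 + 2*(-4))) = 22*((4 - I*√5)/(5 - 8)) = 22*((4 - I*√5)/(-3)) = 22*(-(4 - I*√5)/3) = 22*(-4/3 + I*√5/3) = -88/3 + 22*I*√5/3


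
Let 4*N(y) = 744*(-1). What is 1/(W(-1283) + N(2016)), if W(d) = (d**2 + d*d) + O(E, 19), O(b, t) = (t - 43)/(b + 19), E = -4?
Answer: 5/16459952 ≈ 3.0377e-7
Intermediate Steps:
N(y) = -186 (N(y) = (744*(-1))/4 = (1/4)*(-744) = -186)
O(b, t) = (-43 + t)/(19 + b)
W(d) = -8/5 + 2*d**2 (W(d) = (d**2 + d*d) + (-43 + 19)/(19 - 4) = (d**2 + d**2) - 24/15 = 2*d**2 + (1/15)*(-24) = 2*d**2 - 8/5 = -8/5 + 2*d**2)
1/(W(-1283) + N(2016)) = 1/((-8/5 + 2*(-1283)**2) - 186) = 1/((-8/5 + 2*1646089) - 186) = 1/((-8/5 + 3292178) - 186) = 1/(16460882/5 - 186) = 1/(16459952/5) = 5/16459952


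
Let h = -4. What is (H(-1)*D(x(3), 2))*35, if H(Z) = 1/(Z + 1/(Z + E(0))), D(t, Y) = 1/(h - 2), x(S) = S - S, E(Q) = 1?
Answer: 0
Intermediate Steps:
x(S) = 0
D(t, Y) = -⅙ (D(t, Y) = 1/(-4 - 2) = 1/(-6) = -⅙)
H(Z) = 1/(Z + 1/(1 + Z)) (H(Z) = 1/(Z + 1/(Z + 1)) = 1/(Z + 1/(1 + Z)))
(H(-1)*D(x(3), 2))*35 = (((1 - 1)/(1 - 1 + (-1)²))*(-⅙))*35 = ((0/(1 - 1 + 1))*(-⅙))*35 = ((0/1)*(-⅙))*35 = ((1*0)*(-⅙))*35 = (0*(-⅙))*35 = 0*35 = 0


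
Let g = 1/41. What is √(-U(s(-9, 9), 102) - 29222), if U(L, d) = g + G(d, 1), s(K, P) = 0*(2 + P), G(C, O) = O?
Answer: 8*I*√767561/41 ≈ 170.95*I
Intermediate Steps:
g = 1/41 ≈ 0.024390
s(K, P) = 0
U(L, d) = 42/41 (U(L, d) = 1/41 + 1 = 42/41)
√(-U(s(-9, 9), 102) - 29222) = √(-1*42/41 - 29222) = √(-42/41 - 29222) = √(-1198144/41) = 8*I*√767561/41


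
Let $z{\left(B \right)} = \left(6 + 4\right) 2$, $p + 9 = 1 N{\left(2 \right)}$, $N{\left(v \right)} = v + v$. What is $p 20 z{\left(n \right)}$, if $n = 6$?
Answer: $-2000$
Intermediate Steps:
$N{\left(v \right)} = 2 v$
$p = -5$ ($p = -9 + 1 \cdot 2 \cdot 2 = -9 + 1 \cdot 4 = -9 + 4 = -5$)
$z{\left(B \right)} = 20$ ($z{\left(B \right)} = 10 \cdot 2 = 20$)
$p 20 z{\left(n \right)} = \left(-5\right) 20 \cdot 20 = \left(-100\right) 20 = -2000$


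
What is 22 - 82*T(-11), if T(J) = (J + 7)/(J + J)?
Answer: 78/11 ≈ 7.0909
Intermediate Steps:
T(J) = (7 + J)/(2*J) (T(J) = (7 + J)/((2*J)) = (7 + J)*(1/(2*J)) = (7 + J)/(2*J))
22 - 82*T(-11) = 22 - 41*(7 - 11)/(-11) = 22 - 41*(-1)*(-4)/11 = 22 - 82*2/11 = 22 - 164/11 = 78/11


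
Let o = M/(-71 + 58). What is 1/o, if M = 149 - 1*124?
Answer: -13/25 ≈ -0.52000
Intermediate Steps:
M = 25 (M = 149 - 124 = 25)
o = -25/13 (o = 25/(-71 + 58) = 25/(-13) = -1/13*25 = -25/13 ≈ -1.9231)
1/o = 1/(-25/13) = -13/25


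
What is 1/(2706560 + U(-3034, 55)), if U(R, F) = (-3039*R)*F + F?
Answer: 1/509824545 ≈ 1.9615e-9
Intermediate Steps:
U(R, F) = F - 3039*F*R (U(R, F) = -3039*F*R + F = F - 3039*F*R)
1/(2706560 + U(-3034, 55)) = 1/(2706560 + 55*(1 - 3039*(-3034))) = 1/(2706560 + 55*(1 + 9220326)) = 1/(2706560 + 55*9220327) = 1/(2706560 + 507117985) = 1/509824545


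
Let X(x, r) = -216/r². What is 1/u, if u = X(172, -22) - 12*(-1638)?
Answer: 121/2378322 ≈ 5.0876e-5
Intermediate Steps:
X(x, r) = -216/r²
u = 2378322/121 (u = -216/(-22)² - 12*(-1638) = -216*1/484 - 1*(-19656) = -54/121 + 19656 = 2378322/121 ≈ 19656.)
1/u = 1/(2378322/121) = 121/2378322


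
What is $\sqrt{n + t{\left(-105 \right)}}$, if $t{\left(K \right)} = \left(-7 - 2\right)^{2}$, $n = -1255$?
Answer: $i \sqrt{1174} \approx 34.264 i$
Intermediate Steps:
$t{\left(K \right)} = 81$ ($t{\left(K \right)} = \left(-9\right)^{2} = 81$)
$\sqrt{n + t{\left(-105 \right)}} = \sqrt{-1255 + 81} = \sqrt{-1174} = i \sqrt{1174}$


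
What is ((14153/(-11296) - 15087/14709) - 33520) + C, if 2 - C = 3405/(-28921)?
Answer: -53691554354953127/1601768993248 ≈ -33520.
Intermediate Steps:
C = 61247/28921 (C = 2 - 3405/(-28921) = 2 - 3405*(-1)/28921 = 2 - 1*(-3405/28921) = 2 + 3405/28921 = 61247/28921 ≈ 2.1177)
((14153/(-11296) - 15087/14709) - 33520) + C = ((14153/(-11296) - 15087/14709) - 33520) + 61247/28921 = ((14153*(-1/11296) - 15087*1/14709) - 33520) + 61247/28921 = ((-14153/11296 - 5029/4903) - 33520) + 61247/28921 = (-126199743/55384288 - 33520) + 61247/28921 = -1856607533503/55384288 + 61247/28921 = -53691554354953127/1601768993248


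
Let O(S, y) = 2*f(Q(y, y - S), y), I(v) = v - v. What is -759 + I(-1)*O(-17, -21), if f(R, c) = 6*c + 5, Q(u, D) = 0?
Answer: -759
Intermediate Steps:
I(v) = 0
f(R, c) = 5 + 6*c
O(S, y) = 10 + 12*y (O(S, y) = 2*(5 + 6*y) = 10 + 12*y)
-759 + I(-1)*O(-17, -21) = -759 + 0*(10 + 12*(-21)) = -759 + 0*(10 - 252) = -759 + 0*(-242) = -759 + 0 = -759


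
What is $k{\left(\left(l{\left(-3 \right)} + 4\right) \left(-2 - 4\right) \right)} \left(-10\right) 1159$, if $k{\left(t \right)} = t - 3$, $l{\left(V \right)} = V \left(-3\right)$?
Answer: $938790$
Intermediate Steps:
$l{\left(V \right)} = - 3 V$
$k{\left(t \right)} = -3 + t$
$k{\left(\left(l{\left(-3 \right)} + 4\right) \left(-2 - 4\right) \right)} \left(-10\right) 1159 = \left(-3 + \left(\left(-3\right) \left(-3\right) + 4\right) \left(-2 - 4\right)\right) \left(-10\right) 1159 = \left(-3 + \left(9 + 4\right) \left(-6\right)\right) \left(-10\right) 1159 = \left(-3 + 13 \left(-6\right)\right) \left(-10\right) 1159 = \left(-3 - 78\right) \left(-10\right) 1159 = \left(-81\right) \left(-10\right) 1159 = 810 \cdot 1159 = 938790$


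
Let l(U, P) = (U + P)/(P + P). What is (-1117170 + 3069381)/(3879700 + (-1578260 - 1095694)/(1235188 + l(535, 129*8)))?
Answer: 4977024506893389/9891016496199244 ≈ 0.50319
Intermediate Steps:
l(U, P) = (P + U)/(2*P) (l(U, P) = (P + U)/((2*P)) = (P + U)*(1/(2*P)) = (P + U)/(2*P))
(-1117170 + 3069381)/(3879700 + (-1578260 - 1095694)/(1235188 + l(535, 129*8))) = (-1117170 + 3069381)/(3879700 + (-1578260 - 1095694)/(1235188 + (129*8 + 535)/(2*((129*8))))) = 1952211/(3879700 - 2673954/(1235188 + (½)*(1032 + 535)/1032)) = 1952211/(3879700 - 2673954/(1235188 + (½)*(1/1032)*1567)) = 1952211/(3879700 - 2673954/(1235188 + 1567/2064)) = 1952211/(3879700 - 2673954/2549429599/2064) = 1952211/(3879700 - 2673954*2064/2549429599) = 1952211/(3879700 - 5519041056/2549429599) = 1952211/(9891016496199244/2549429599) = 1952211*(2549429599/9891016496199244) = 4977024506893389/9891016496199244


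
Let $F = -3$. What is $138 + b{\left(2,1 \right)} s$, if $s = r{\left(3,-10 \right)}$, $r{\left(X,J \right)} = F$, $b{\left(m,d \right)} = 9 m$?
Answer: $84$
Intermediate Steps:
$r{\left(X,J \right)} = -3$
$s = -3$
$138 + b{\left(2,1 \right)} s = 138 + 9 \cdot 2 \left(-3\right) = 138 + 18 \left(-3\right) = 138 - 54 = 84$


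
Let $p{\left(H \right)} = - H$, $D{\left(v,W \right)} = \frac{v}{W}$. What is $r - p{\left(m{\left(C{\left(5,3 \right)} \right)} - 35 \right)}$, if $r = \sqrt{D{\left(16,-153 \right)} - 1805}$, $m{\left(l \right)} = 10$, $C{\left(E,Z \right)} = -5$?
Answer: $-25 + \frac{i \sqrt{4695077}}{51} \approx -25.0 + 42.487 i$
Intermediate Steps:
$r = \frac{i \sqrt{4695077}}{51}$ ($r = \sqrt{\frac{16}{-153} - 1805} = \sqrt{16 \left(- \frac{1}{153}\right) - 1805} = \sqrt{- \frac{16}{153} - 1805} = \sqrt{- \frac{276181}{153}} = \frac{i \sqrt{4695077}}{51} \approx 42.487 i$)
$r - p{\left(m{\left(C{\left(5,3 \right)} \right)} - 35 \right)} = \frac{i \sqrt{4695077}}{51} - - (10 - 35) = \frac{i \sqrt{4695077}}{51} - \left(-1\right) \left(-25\right) = \frac{i \sqrt{4695077}}{51} - 25 = -25 + \frac{i \sqrt{4695077}}{51}$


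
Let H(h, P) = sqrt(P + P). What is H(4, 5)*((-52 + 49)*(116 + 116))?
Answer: -696*sqrt(10) ≈ -2200.9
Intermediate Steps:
H(h, P) = sqrt(2)*sqrt(P) (H(h, P) = sqrt(2*P) = sqrt(2)*sqrt(P))
H(4, 5)*((-52 + 49)*(116 + 116)) = (sqrt(2)*sqrt(5))*((-52 + 49)*(116 + 116)) = sqrt(10)*(-3*232) = sqrt(10)*(-696) = -696*sqrt(10)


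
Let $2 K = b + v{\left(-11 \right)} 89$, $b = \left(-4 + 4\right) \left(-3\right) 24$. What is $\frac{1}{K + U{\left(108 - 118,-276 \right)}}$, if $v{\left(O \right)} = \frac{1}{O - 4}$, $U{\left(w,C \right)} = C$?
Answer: $- \frac{30}{8369} \approx -0.0035847$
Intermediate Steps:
$b = 0$ ($b = 0 \left(-3\right) 24 = 0 \cdot 24 = 0$)
$v{\left(O \right)} = \frac{1}{-4 + O}$
$K = - \frac{89}{30}$ ($K = \frac{0 + \frac{1}{-4 - 11} \cdot 89}{2} = \frac{0 + \frac{1}{-15} \cdot 89}{2} = \frac{0 - \frac{89}{15}}{2} = \frac{1}{2} \left(- \frac{89}{15}\right) = - \frac{89}{30} \approx -2.9667$)
$\frac{1}{K + U{\left(108 - 118,-276 \right)}} = \frac{1}{- \frac{89}{30} - 276} = \frac{1}{- \frac{8369}{30}} = - \frac{30}{8369}$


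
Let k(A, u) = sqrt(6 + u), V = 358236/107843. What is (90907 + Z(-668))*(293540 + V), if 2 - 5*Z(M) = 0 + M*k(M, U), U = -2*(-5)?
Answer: 14473678980215304/539215 ≈ 2.6842e+10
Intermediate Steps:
V = 358236/107843 (V = 358236*(1/107843) = 358236/107843 ≈ 3.3218)
U = 10
Z(M) = 2/5 - 4*M/5 (Z(M) = 2/5 - (0 + M*sqrt(6 + 10))/5 = 2/5 - (0 + M*sqrt(16))/5 = 2/5 - (0 + M*4)/5 = 2/5 - (0 + 4*M)/5 = 2/5 - 4*M/5)
(90907 + Z(-668))*(293540 + V) = (90907 + (2/5 - 4/5*(-668)))*(293540 + 358236/107843) = (90907 + (2/5 + 2672/5))*(31656592456/107843) = (90907 + 2674/5)*(31656592456/107843) = (457209/5)*(31656592456/107843) = 14473678980215304/539215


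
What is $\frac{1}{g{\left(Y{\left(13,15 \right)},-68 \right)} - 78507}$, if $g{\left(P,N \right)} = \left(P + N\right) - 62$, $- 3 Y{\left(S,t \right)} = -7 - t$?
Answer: $- \frac{3}{235889} \approx -1.2718 \cdot 10^{-5}$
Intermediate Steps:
$Y{\left(S,t \right)} = \frac{7}{3} + \frac{t}{3}$ ($Y{\left(S,t \right)} = - \frac{-7 - t}{3} = \frac{7}{3} + \frac{t}{3}$)
$g{\left(P,N \right)} = -62 + N + P$ ($g{\left(P,N \right)} = \left(N + P\right) - 62 = -62 + N + P$)
$\frac{1}{g{\left(Y{\left(13,15 \right)},-68 \right)} - 78507} = \frac{1}{\left(-62 - 68 + \left(\frac{7}{3} + \frac{1}{3} \cdot 15\right)\right) - 78507} = \frac{1}{\left(-62 - 68 + \left(\frac{7}{3} + 5\right)\right) - 78507} = \frac{1}{\left(-62 - 68 + \frac{22}{3}\right) - 78507} = \frac{1}{- \frac{368}{3} - 78507} = \frac{1}{- \frac{235889}{3}} = - \frac{3}{235889}$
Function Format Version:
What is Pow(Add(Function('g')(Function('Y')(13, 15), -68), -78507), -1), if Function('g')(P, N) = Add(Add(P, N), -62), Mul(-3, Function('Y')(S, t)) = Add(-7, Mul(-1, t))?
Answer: Rational(-3, 235889) ≈ -1.2718e-5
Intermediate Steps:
Function('Y')(S, t) = Add(Rational(7, 3), Mul(Rational(1, 3), t)) (Function('Y')(S, t) = Mul(Rational(-1, 3), Add(-7, Mul(-1, t))) = Add(Rational(7, 3), Mul(Rational(1, 3), t)))
Function('g')(P, N) = Add(-62, N, P) (Function('g')(P, N) = Add(Add(N, P), -62) = Add(-62, N, P))
Pow(Add(Function('g')(Function('Y')(13, 15), -68), -78507), -1) = Pow(Add(Add(-62, -68, Add(Rational(7, 3), Mul(Rational(1, 3), 15))), -78507), -1) = Pow(Add(Add(-62, -68, Add(Rational(7, 3), 5)), -78507), -1) = Pow(Add(Add(-62, -68, Rational(22, 3)), -78507), -1) = Pow(Add(Rational(-368, 3), -78507), -1) = Pow(Rational(-235889, 3), -1) = Rational(-3, 235889)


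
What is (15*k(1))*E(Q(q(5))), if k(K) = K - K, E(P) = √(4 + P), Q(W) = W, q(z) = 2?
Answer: 0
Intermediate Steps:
k(K) = 0
(15*k(1))*E(Q(q(5))) = (15*0)*√(4 + 2) = 0*√6 = 0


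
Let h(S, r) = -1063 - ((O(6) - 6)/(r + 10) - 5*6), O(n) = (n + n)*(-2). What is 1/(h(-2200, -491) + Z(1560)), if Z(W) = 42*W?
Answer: 481/31018217 ≈ 1.5507e-5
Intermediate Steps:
O(n) = -4*n (O(n) = (2*n)*(-2) = -4*n)
h(S, r) = -1033 + 30/(10 + r) (h(S, r) = -1063 - ((-4*6 - 6)/(r + 10) - 5*6) = -1063 - ((-24 - 6)/(10 + r) - 30) = -1063 - (-30/(10 + r) - 30) = -1063 - (-30 - 30/(10 + r)) = -1063 + (30 + 30/(10 + r)) = -1033 + 30/(10 + r))
1/(h(-2200, -491) + Z(1560)) = 1/((-10300 - 1033*(-491))/(10 - 491) + 42*1560) = 1/((-10300 + 507203)/(-481) + 65520) = 1/(-1/481*496903 + 65520) = 1/(-496903/481 + 65520) = 1/(31018217/481) = 481/31018217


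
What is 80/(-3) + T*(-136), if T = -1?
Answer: 328/3 ≈ 109.33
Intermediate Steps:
80/(-3) + T*(-136) = 80/(-3) - 1*(-136) = 80*(-⅓) + 136 = -80/3 + 136 = 328/3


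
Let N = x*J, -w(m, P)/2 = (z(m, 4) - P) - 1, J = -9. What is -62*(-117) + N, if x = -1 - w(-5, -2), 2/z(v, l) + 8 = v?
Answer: 94221/13 ≈ 7247.8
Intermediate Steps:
z(v, l) = 2/(-8 + v)
w(m, P) = 2 - 4/(-8 + m) + 2*P (w(m, P) = -2*((2/(-8 + m) - P) - 1) = -2*((-P + 2/(-8 + m)) - 1) = -2*(-1 - P + 2/(-8 + m)) = 2 - 4/(-8 + m) + 2*P)
x = 9/13 (x = -1 - 2*(-2 + (1 - 2)*(-8 - 5))/(-8 - 5) = -1 - 2*(-2 - 1*(-13))/(-13) = -1 - 2*(-1)*(-2 + 13)/13 = -1 - 2*(-1)*11/13 = -1 - 1*(-22/13) = -1 + 22/13 = 9/13 ≈ 0.69231)
N = -81/13 (N = (9/13)*(-9) = -81/13 ≈ -6.2308)
-62*(-117) + N = -62*(-117) - 81/13 = 7254 - 81/13 = 94221/13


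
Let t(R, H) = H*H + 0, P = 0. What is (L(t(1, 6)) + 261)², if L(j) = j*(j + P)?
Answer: 2424249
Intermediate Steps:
t(R, H) = H² (t(R, H) = H² + 0 = H²)
L(j) = j² (L(j) = j*(j + 0) = j*j = j²)
(L(t(1, 6)) + 261)² = ((6²)² + 261)² = (36² + 261)² = (1296 + 261)² = 1557² = 2424249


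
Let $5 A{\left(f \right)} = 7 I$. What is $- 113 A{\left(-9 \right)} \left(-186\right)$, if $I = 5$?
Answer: $147126$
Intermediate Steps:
$A{\left(f \right)} = 7$ ($A{\left(f \right)} = \frac{7 \cdot 5}{5} = \frac{1}{5} \cdot 35 = 7$)
$- 113 A{\left(-9 \right)} \left(-186\right) = \left(-113\right) 7 \left(-186\right) = \left(-791\right) \left(-186\right) = 147126$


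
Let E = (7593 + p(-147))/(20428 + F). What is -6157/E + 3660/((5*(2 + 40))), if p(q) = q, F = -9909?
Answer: -452449969/52122 ≈ -8680.6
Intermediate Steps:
E = 7446/10519 (E = (7593 - 147)/(20428 - 9909) = 7446/10519 ≈ 0.70786)
-6157/E + 3660/((5*(2 + 40))) = -6157/7446/10519 + 3660/((5*(2 + 40))) = -6157*10519/7446 + 3660/((5*42)) = -64765483/7446 + 3660/210 = -64765483/7446 + 3660*(1/210) = -64765483/7446 + 122/7 = -452449969/52122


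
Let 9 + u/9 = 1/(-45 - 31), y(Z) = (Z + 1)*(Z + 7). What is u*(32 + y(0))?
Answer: -240435/76 ≈ -3163.6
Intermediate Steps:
y(Z) = (1 + Z)*(7 + Z)
u = -6165/76 (u = -81 + 9/(-45 - 31) = -81 + 9/(-76) = -81 + 9*(-1/76) = -81 - 9/76 = -6165/76 ≈ -81.118)
u*(32 + y(0)) = -6165*(32 + (7 + 0² + 8*0))/76 = -6165*(32 + (7 + 0 + 0))/76 = -6165*(32 + 7)/76 = -6165/76*39 = -240435/76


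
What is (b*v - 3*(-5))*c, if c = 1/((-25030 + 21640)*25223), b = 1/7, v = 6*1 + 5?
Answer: -58/299270895 ≈ -1.9380e-7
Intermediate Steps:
v = 11 (v = 6 + 5 = 11)
b = ⅐ ≈ 0.14286
c = -1/85505970 (c = (1/25223)/(-3390) = -1/3390*1/25223 = -1/85505970 ≈ -1.1695e-8)
(b*v - 3*(-5))*c = ((⅐)*11 - 3*(-5))*(-1/85505970) = (11/7 + 15)*(-1/85505970) = (116/7)*(-1/85505970) = -58/299270895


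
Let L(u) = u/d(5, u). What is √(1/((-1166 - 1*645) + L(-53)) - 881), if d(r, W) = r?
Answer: I*√2030110709/1518 ≈ 29.682*I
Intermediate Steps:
L(u) = u/5
√(1/((-1166 - 1*645) + L(-53)) - 881) = √(1/((-1166 - 1*645) + (⅕)*(-53)) - 881) = √(1/((-1166 - 645) - 53/5) - 881) = √(1/(-1811 - 53/5) - 881) = √(1/(-9108/5) - 881) = √(-5/9108 - 881) = √(-8024153/9108) = I*√2030110709/1518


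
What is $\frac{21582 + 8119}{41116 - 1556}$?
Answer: $\frac{29701}{39560} \approx 0.75078$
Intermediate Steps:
$\frac{21582 + 8119}{41116 - 1556} = \frac{29701}{39560}$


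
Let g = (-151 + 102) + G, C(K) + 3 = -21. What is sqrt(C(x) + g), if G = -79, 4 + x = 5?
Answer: 2*I*sqrt(38) ≈ 12.329*I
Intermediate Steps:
x = 1 (x = -4 + 5 = 1)
C(K) = -24 (C(K) = -3 - 21 = -24)
g = -128 (g = (-151 + 102) - 79 = -49 - 79 = -128)
sqrt(C(x) + g) = sqrt(-24 - 128) = sqrt(-152) = 2*I*sqrt(38)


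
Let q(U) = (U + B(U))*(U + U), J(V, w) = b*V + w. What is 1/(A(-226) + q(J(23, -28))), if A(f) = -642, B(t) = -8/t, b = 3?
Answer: 1/2704 ≈ 0.00036982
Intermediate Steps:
J(V, w) = w + 3*V (J(V, w) = 3*V + w = w + 3*V)
q(U) = 2*U*(U - 8/U) (q(U) = (U - 8/U)*(U + U) = (U - 8/U)*(2*U) = 2*U*(U - 8/U))
1/(A(-226) + q(J(23, -28))) = 1/(-642 + (-16 + 2*(-28 + 3*23)²)) = 1/(-642 + (-16 + 2*(-28 + 69)²)) = 1/(-642 + (-16 + 2*41²)) = 1/(-642 + (-16 + 2*1681)) = 1/(-642 + (-16 + 3362)) = 1/(-642 + 3346) = 1/2704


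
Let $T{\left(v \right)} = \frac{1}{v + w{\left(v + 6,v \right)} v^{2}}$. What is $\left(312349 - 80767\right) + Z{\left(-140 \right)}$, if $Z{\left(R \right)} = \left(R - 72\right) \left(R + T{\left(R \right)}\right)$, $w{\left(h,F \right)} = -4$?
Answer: $\frac{5129879423}{19635} \approx 2.6126 \cdot 10^{5}$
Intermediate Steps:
$T{\left(v \right)} = \frac{1}{v - 4 v^{2}}$
$Z{\left(R \right)} = \left(-72 + R\right) \left(R + \frac{1}{R \left(1 - 4 R\right)}\right)$ ($Z{\left(R \right)} = \left(R - 72\right) \left(R + \frac{1}{R \left(1 - 4 R\right)}\right) = \left(-72 + R\right) \left(R + \frac{1}{R \left(1 - 4 R\right)}\right)$)
$\left(312349 - 80767\right) + Z{\left(-140 \right)} = \left(312349 - 80767\right) + \frac{72 - -140 - 289 \left(-140\right)^{3} + 4 \left(-140\right)^{4} + 72 \left(-140\right)^{2}}{\left(-140\right) \left(-1 + 4 \left(-140\right)\right)} = 231582 - \frac{72 + 140 - -793016000 + 4 \cdot 384160000 + 72 \cdot 19600}{140 \left(-1 - 560\right)} = 231582 - \frac{72 + 140 + 793016000 + 1536640000 + 1411200}{140 \left(-561\right)} = 231582 - \left(- \frac{1}{78540}\right) 2331067412 = 231582 + \frac{582766853}{19635} = \frac{5129879423}{19635}$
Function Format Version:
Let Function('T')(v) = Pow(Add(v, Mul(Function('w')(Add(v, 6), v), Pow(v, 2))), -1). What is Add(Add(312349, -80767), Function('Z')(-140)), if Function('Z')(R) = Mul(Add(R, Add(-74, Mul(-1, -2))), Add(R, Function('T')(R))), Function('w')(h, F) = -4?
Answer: Rational(5129879423, 19635) ≈ 2.6126e+5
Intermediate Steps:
Function('T')(v) = Pow(Add(v, Mul(-4, Pow(v, 2))), -1)
Function('Z')(R) = Mul(Add(-72, R), Add(R, Mul(Pow(R, -1), Pow(Add(1, Mul(-4, R)), -1)))) (Function('Z')(R) = Mul(Add(R, Add(-74, Mul(-1, -2))), Add(R, Mul(Pow(R, -1), Pow(Add(1, Mul(-4, R)), -1)))) = Mul(Add(R, Add(-74, 2)), Add(R, Mul(Pow(R, -1), Pow(Add(1, Mul(-4, R)), -1)))) = Mul(Add(R, -72), Add(R, Mul(Pow(R, -1), Pow(Add(1, Mul(-4, R)), -1)))) = Mul(Add(-72, R), Add(R, Mul(Pow(R, -1), Pow(Add(1, Mul(-4, R)), -1)))))
Add(Add(312349, -80767), Function('Z')(-140)) = Add(Add(312349, -80767), Mul(Pow(-140, -1), Pow(Add(-1, Mul(4, -140)), -1), Add(72, Mul(-1, -140), Mul(-289, Pow(-140, 3)), Mul(4, Pow(-140, 4)), Mul(72, Pow(-140, 2))))) = Add(231582, Mul(Rational(-1, 140), Pow(Add(-1, -560), -1), Add(72, 140, Mul(-289, -2744000), Mul(4, 384160000), Mul(72, 19600)))) = Add(231582, Mul(Rational(-1, 140), Pow(-561, -1), Add(72, 140, 793016000, 1536640000, 1411200))) = Add(231582, Mul(Rational(-1, 140), Rational(-1, 561), 2331067412)) = Add(231582, Rational(582766853, 19635)) = Rational(5129879423, 19635)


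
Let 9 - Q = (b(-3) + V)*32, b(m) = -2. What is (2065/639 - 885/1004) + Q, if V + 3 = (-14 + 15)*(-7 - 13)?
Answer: 520526549/641556 ≈ 811.35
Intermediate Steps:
V = -23 (V = -3 + (-14 + 15)*(-7 - 13) = -3 + 1*(-20) = -3 - 20 = -23)
Q = 809 (Q = 9 - (-2 - 23)*32 = 9 - (-25)*32 = 9 - 1*(-800) = 9 + 800 = 809)
(2065/639 - 885/1004) + Q = (2065/639 - 885/1004) + 809 = 1507745/641556 + 809 = 520526549/641556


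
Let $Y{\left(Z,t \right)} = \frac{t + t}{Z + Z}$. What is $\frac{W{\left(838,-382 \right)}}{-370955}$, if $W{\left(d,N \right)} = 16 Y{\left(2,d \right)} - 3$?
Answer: $- \frac{6701}{370955} \approx -0.018064$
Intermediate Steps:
$Y{\left(Z,t \right)} = \frac{t}{Z}$ ($Y{\left(Z,t \right)} = \frac{2 t}{2 Z} = 2 t \frac{1}{2 Z} = \frac{t}{Z}$)
$W{\left(d,N \right)} = -3 + 8 d$ ($W{\left(d,N \right)} = 16 \frac{d}{2} - 3 = 8 d - 3 = -3 + 8 d$)
$\frac{W{\left(838,-382 \right)}}{-370955} = \frac{-3 + 8 \cdot 838}{-370955} = \left(-3 + 6704\right) \left(- \frac{1}{370955}\right) = 6701 \left(- \frac{1}{370955}\right) = - \frac{6701}{370955}$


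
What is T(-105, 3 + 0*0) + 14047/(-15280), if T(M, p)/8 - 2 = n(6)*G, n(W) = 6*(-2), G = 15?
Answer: -21772767/15280 ≈ -1424.9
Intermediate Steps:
n(W) = -12
T(M, p) = -1424 (T(M, p) = 16 + 8*(-12*15) = 16 + 8*(-180) = 16 - 1440 = -1424)
T(-105, 3 + 0*0) + 14047/(-15280) = -1424 + 14047/(-15280) = -1424 + 14047*(-1/15280) = -1424 - 14047/15280 = -21772767/15280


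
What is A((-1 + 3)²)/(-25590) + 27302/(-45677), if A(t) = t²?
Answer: -349694506/584437215 ≈ -0.59834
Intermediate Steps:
A((-1 + 3)²)/(-25590) + 27302/(-45677) = ((-1 + 3)²)²/(-25590) + 27302/(-45677) = (2²)²*(-1/25590) + 27302*(-1/45677) = 4²*(-1/25590) - 27302/45677 = 16*(-1/25590) - 27302/45677 = -8/12795 - 27302/45677 = -349694506/584437215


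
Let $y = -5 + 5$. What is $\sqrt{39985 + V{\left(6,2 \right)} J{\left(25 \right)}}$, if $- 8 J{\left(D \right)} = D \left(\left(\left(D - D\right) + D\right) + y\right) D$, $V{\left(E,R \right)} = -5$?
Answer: $\frac{\sqrt{796010}}{4} \approx 223.05$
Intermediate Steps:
$y = 0$
$J{\left(D \right)} = - \frac{D^{3}}{8}$ ($J{\left(D \right)} = - \frac{D \left(\left(\left(D - D\right) + D\right) + 0\right) D}{8} = - \frac{D \left(\left(0 + D\right) + 0\right) D}{8} = - \frac{D \left(D + 0\right) D}{8} = - \frac{D D D}{8} = - \frac{D^{2} D}{8} = - \frac{D^{3}}{8}$)
$\sqrt{39985 + V{\left(6,2 \right)} J{\left(25 \right)}} = \sqrt{39985 - 5 \left(- \frac{25^{3}}{8}\right)} = \sqrt{39985 - 5 \left(\left(- \frac{1}{8}\right) 15625\right)} = \sqrt{39985 - - \frac{78125}{8}} = \sqrt{39985 + \frac{78125}{8}} = \sqrt{\frac{398005}{8}} = \frac{\sqrt{796010}}{4}$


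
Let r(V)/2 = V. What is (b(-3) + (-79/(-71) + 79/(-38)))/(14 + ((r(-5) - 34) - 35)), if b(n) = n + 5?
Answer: -2789/175370 ≈ -0.015904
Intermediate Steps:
r(V) = 2*V
b(n) = 5 + n
(b(-3) + (-79/(-71) + 79/(-38)))/(14 + ((r(-5) - 34) - 35)) = ((5 - 3) + (-79/(-71) + 79/(-38)))/(14 + ((2*(-5) - 34) - 35)) = (2 + (-79*(-1/71) + 79*(-1/38)))/(14 + ((-10 - 34) - 35)) = (2 + (79/71 - 79/38))/(14 + (-44 - 35)) = (2 - 2607/2698)/(14 - 79) = (2789/2698)/(-65) = -1/65*2789/2698 = -2789/175370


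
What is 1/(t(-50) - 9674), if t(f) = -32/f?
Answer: -25/241834 ≈ -0.00010338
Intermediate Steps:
1/(t(-50) - 9674) = 1/(-32/(-50) - 9674) = 1/(-32*(-1/50) - 9674) = 1/(16/25 - 9674) = 1/(-241834/25) = -25/241834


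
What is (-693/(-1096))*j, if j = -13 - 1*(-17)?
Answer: 693/274 ≈ 2.5292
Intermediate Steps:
j = 4 (j = -13 + 17 = 4)
(-693/(-1096))*j = -693/(-1096)*4 = -693*(-1/1096)*4 = (693/1096)*4 = 693/274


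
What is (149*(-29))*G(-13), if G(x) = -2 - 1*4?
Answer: 25926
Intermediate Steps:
G(x) = -6 (G(x) = -2 - 4 = -6)
(149*(-29))*G(-13) = (149*(-29))*(-6) = -4321*(-6) = 25926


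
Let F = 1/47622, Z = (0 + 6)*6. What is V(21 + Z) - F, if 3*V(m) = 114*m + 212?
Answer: 106514539/47622 ≈ 2236.7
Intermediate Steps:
Z = 36 (Z = 6*6 = 36)
V(m) = 212/3 + 38*m (V(m) = (114*m + 212)/3 = (212 + 114*m)/3 = 212/3 + 38*m)
F = 1/47622 ≈ 2.0999e-5
V(21 + Z) - F = (212/3 + 38*(21 + 36)) - 1*1/47622 = (212/3 + 38*57) - 1/47622 = (212/3 + 2166) - 1/47622 = 6710/3 - 1/47622 = 106514539/47622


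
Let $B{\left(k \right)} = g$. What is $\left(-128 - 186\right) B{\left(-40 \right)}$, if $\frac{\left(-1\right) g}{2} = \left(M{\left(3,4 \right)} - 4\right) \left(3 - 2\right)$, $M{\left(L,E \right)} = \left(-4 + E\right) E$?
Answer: $-2512$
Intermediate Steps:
$M{\left(L,E \right)} = E \left(-4 + E\right)$
$g = 8$ ($g = - 2 \left(4 \left(-4 + 4\right) - 4\right) \left(3 - 2\right) = - 2 \left(4 \cdot 0 - 4\right) \left(3 - 2\right) = - 2 \left(0 - 4\right) 1 = - 2 \left(\left(-4\right) 1\right) = \left(-2\right) \left(-4\right) = 8$)
$B{\left(k \right)} = 8$
$\left(-128 - 186\right) B{\left(-40 \right)} = \left(-128 - 186\right) 8 = \left(-314\right) 8 = -2512$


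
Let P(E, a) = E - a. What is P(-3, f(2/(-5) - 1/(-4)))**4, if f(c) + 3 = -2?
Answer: 16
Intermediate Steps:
f(c) = -5 (f(c) = -3 - 2 = -5)
P(-3, f(2/(-5) - 1/(-4)))**4 = (-3 - 1*(-5))**4 = (-3 + 5)**4 = 2**4 = 16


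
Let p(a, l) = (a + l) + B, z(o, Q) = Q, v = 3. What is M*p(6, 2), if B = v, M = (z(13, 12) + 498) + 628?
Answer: 12518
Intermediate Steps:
M = 1138 (M = (12 + 498) + 628 = 510 + 628 = 1138)
B = 3
p(a, l) = 3 + a + l (p(a, l) = (a + l) + 3 = 3 + a + l)
M*p(6, 2) = 1138*(3 + 6 + 2) = 1138*11 = 12518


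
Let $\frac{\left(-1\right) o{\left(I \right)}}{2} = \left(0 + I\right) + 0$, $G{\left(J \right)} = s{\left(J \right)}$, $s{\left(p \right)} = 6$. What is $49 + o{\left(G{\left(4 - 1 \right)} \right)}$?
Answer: $37$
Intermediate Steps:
$G{\left(J \right)} = 6$
$o{\left(I \right)} = - 2 I$ ($o{\left(I \right)} = - 2 \left(\left(0 + I\right) + 0\right) = - 2 \left(I + 0\right) = - 2 I$)
$49 + o{\left(G{\left(4 - 1 \right)} \right)} = 49 - 12 = 37$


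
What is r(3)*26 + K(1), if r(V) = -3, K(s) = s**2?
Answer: -77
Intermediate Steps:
r(3)*26 + K(1) = -3*26 + 1**2 = -78 + 1 = -77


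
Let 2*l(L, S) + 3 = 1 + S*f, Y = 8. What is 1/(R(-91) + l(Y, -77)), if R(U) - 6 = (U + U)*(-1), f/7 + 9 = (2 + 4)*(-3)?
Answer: 2/14927 ≈ 0.00013399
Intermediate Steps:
f = -189 (f = -63 + 7*((2 + 4)*(-3)) = -63 + 7*(6*(-3)) = -63 + 7*(-18) = -63 - 126 = -189)
l(L, S) = -1 - 189*S/2 (l(L, S) = -3/2 + (1 + S*(-189))/2 = -3/2 + (1 - 189*S)/2 = -3/2 + (½ - 189*S/2) = -1 - 189*S/2)
R(U) = 6 - 2*U (R(U) = 6 + (U + U)*(-1) = 6 + (2*U)*(-1) = 6 - 2*U)
1/(R(-91) + l(Y, -77)) = 1/((6 - 2*(-91)) + (-1 - 189/2*(-77))) = 1/((6 + 182) + (-1 + 14553/2)) = 1/(188 + 14551/2) = 1/(14927/2) = 2/14927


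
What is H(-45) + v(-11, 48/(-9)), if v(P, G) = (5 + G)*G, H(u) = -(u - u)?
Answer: 16/9 ≈ 1.7778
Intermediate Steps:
H(u) = 0 (H(u) = -1*0 = 0)
v(P, G) = G*(5 + G)
H(-45) + v(-11, 48/(-9)) = 0 + (48/(-9))*(5 + 48/(-9)) = 0 + (48*(-⅑))*(5 + 48*(-⅑)) = 0 - 16*(5 - 16/3)/3 = 0 - 16/3*(-⅓) = 0 + 16/9 = 16/9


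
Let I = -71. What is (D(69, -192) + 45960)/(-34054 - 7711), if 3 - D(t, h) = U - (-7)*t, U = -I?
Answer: -45409/41765 ≈ -1.0872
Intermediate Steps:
U = 71 (U = -1*(-71) = 71)
D(t, h) = -68 - 7*t (D(t, h) = 3 - (71 - (-7)*t) = 3 - (71 + 7*t) = 3 + (-71 - 7*t) = -68 - 7*t)
(D(69, -192) + 45960)/(-34054 - 7711) = ((-68 - 7*69) + 45960)/(-34054 - 7711) = ((-68 - 483) + 45960)/(-41765) = (-551 + 45960)*(-1/41765) = 45409*(-1/41765) = -45409/41765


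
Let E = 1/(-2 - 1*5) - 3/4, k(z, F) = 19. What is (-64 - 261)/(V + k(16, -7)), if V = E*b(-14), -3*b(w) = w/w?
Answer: -58500/3469 ≈ -16.864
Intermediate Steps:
b(w) = -⅓ (b(w) = -w/(3*w) = -⅓*1 = -⅓)
E = -49/60 (E = (⅕)/(-3) - 3*¼ = -⅓*⅕ - ¾ = -1/15 - ¾ = -49/60 ≈ -0.81667)
V = 49/180 (V = -49/60*(-⅓) = 49/180 ≈ 0.27222)
(-64 - 261)/(V + k(16, -7)) = (-64 - 261)/(49/180 + 19) = -325/3469/180 = -325*180/3469 = -58500/3469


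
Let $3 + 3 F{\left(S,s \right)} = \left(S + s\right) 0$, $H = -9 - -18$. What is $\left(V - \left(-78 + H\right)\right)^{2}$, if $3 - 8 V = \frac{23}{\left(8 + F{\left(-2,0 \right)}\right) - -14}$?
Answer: $\frac{2114116}{441} \approx 4793.9$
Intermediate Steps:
$H = 9$ ($H = -9 + 18 = 9$)
$F{\left(S,s \right)} = -1$ ($F{\left(S,s \right)} = -1 + \frac{\left(S + s\right) 0}{3} = -1 + \frac{1}{3} \cdot 0 = -1 + 0 = -1$)
$V = \frac{5}{21}$ ($V = \frac{3}{8} - \frac{23 \frac{1}{\left(8 - 1\right) - -14}}{8} = \frac{3}{8} - \frac{23 \frac{1}{7 + 14}}{8} = \frac{3}{8} - \frac{23 \cdot \frac{1}{21}}{8} = \frac{3}{8} - \frac{23}{168} = \frac{5}{21} \approx 0.2381$)
$\left(V - \left(-78 + H\right)\right)^{2} = \left(\frac{5}{21} + \left(78 - 9\right)\right)^{2} = \left(\frac{5}{21} + 69\right)^{2} = \left(\frac{1454}{21}\right)^{2} = \frac{2114116}{441}$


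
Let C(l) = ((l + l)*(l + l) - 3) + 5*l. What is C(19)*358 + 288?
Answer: 550176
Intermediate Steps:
C(l) = -3 + 4*l² + 5*l (C(l) = ((2*l)*(2*l) - 3) + 5*l = (4*l² - 3) + 5*l = (-3 + 4*l²) + 5*l = -3 + 4*l² + 5*l)
C(19)*358 + 288 = (-3 + 4*19² + 5*19)*358 + 288 = (-3 + 4*361 + 95)*358 + 288 = (-3 + 1444 + 95)*358 + 288 = 1536*358 + 288 = 549888 + 288 = 550176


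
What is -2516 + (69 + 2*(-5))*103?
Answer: 3561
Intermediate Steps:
-2516 + (69 + 2*(-5))*103 = -2516 + (69 - 10)*103 = -2516 + 59*103 = -2516 + 6077 = 3561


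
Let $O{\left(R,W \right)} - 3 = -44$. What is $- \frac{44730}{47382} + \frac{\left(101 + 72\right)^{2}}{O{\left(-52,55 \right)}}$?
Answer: $- \frac{236654968}{323777} \approx -730.92$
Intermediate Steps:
$O{\left(R,W \right)} = -41$ ($O{\left(R,W \right)} = 3 - 44 = -41$)
$- \frac{44730}{47382} + \frac{\left(101 + 72\right)^{2}}{O{\left(-52,55 \right)}} = - \frac{44730}{47382} + \frac{\left(101 + 72\right)^{2}}{-41} = \left(-44730\right) \frac{1}{47382} + 173^{2} \left(- \frac{1}{41}\right) = - \frac{7455}{7897} + 29929 \left(- \frac{1}{41}\right) = - \frac{7455}{7897} - \frac{29929}{41} = - \frac{236654968}{323777}$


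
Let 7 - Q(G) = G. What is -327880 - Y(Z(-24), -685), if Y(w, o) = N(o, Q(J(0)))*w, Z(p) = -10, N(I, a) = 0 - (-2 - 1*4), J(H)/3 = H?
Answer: -327820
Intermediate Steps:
J(H) = 3*H
Q(G) = 7 - G
N(I, a) = 6 (N(I, a) = 0 - (-2 - 4) = 0 - 1*(-6) = 0 + 6 = 6)
Y(w, o) = 6*w
-327880 - Y(Z(-24), -685) = -327880 - 6*(-10) = -327880 - 1*(-60) = -327880 + 60 = -327820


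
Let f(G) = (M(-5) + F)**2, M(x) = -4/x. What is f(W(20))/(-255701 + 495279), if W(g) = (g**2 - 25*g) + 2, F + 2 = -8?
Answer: 1058/2994725 ≈ 0.00035329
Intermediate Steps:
F = -10 (F = -2 - 8 = -10)
W(g) = 2 + g**2 - 25*g
f(G) = 2116/25 (f(G) = (-4/(-5) - 10)**2 = (-4*(-1/5) - 10)**2 = (4/5 - 10)**2 = (-46/5)**2 = 2116/25)
f(W(20))/(-255701 + 495279) = 2116/(25*(-255701 + 495279)) = (2116/25)/239578 = (2116/25)*(1/239578) = 1058/2994725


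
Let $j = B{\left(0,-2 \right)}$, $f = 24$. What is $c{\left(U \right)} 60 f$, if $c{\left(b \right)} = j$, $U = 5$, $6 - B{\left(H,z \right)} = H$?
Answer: $8640$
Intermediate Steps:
$B{\left(H,z \right)} = 6 - H$
$j = 6$ ($j = 6 - 0 = 6 + 0 = 6$)
$c{\left(b \right)} = 6$
$c{\left(U \right)} 60 f = 6 \cdot 60 \cdot 24 = 360 \cdot 24 = 8640$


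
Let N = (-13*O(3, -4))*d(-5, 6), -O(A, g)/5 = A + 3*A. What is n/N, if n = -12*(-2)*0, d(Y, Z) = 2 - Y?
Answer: 0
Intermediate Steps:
O(A, g) = -20*A (O(A, g) = -5*(A + 3*A) = -20*A)
N = 5460 (N = (-(-260)*3)*(2 - 1*(-5)) = (-13*(-60))*(2 + 5) = 780*7 = 5460)
n = 0 (n = 24*0 = 0)
n/N = 0/5460 = 0*(1/5460) = 0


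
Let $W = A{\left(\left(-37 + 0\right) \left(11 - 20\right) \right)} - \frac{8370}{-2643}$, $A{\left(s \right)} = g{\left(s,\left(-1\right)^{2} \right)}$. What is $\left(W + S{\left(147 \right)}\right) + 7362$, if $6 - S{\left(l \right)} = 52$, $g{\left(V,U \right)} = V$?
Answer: $\frac{6741559}{881} \approx 7652.2$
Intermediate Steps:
$A{\left(s \right)} = s$
$S{\left(l \right)} = -46$ ($S{\left(l \right)} = 6 - 52 = -46$)
$W = \frac{296163}{881}$ ($W = \left(-37 + 0\right) \left(11 - 20\right) - \frac{8370}{-2643} = \left(-37\right) \left(-9\right) - - \frac{2790}{881} = 333 + \frac{2790}{881} = \frac{296163}{881} \approx 336.17$)
$\left(W + S{\left(147 \right)}\right) + 7362 = \left(\frac{296163}{881} - 46\right) + 7362 = \frac{255637}{881} + 7362 = \frac{6741559}{881}$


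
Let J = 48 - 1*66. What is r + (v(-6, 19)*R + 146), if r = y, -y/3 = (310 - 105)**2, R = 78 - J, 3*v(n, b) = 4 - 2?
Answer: -125865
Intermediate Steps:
J = -18 (J = 48 - 66 = -18)
v(n, b) = 2/3 (v(n, b) = (4 - 2)/3 = (1/3)*2 = 2/3)
R = 96 (R = 78 - 1*(-18) = 78 + 18 = 96)
y = -126075 (y = -3*(310 - 105)**2 = -3*205**2 = -3*42025 = -126075)
r = -126075
r + (v(-6, 19)*R + 146) = -126075 + ((2/3)*96 + 146) = -126075 + (64 + 146) = -126075 + 210 = -125865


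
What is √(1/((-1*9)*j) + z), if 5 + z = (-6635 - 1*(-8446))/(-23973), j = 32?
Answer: I*√186811792034/191784 ≈ 2.2537*I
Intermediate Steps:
z = -121676/23973 (z = -5 + (-6635 - 1*(-8446))/(-23973) = -5 + (-6635 + 8446)*(-1/23973) = -5 + 1811*(-1/23973) = -5 - 1811/23973 = -121676/23973 ≈ -5.0755)
√(1/((-1*9)*j) + z) = √(1/(-1*9*32) - 121676/23973) = √(1/(-9*32) - 121676/23973) = √(1/(-288) - 121676/23973) = √(-1/288 - 121676/23973) = √(-11688887/2301408) = I*√186811792034/191784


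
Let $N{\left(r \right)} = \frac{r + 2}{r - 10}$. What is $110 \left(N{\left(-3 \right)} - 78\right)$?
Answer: $- \frac{111430}{13} \approx -8571.5$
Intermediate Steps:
$N{\left(r \right)} = \frac{2 + r}{-10 + r}$
$110 \left(N{\left(-3 \right)} - 78\right) = 110 \left(\frac{2 - 3}{-10 - 3} - 78\right) = 110 \left(\frac{1}{-13} \left(-1\right) - 78\right) = 110 \left(\left(- \frac{1}{13}\right) \left(-1\right) - 78\right) = 110 \left(\frac{1}{13} - 78\right) = 110 \left(- \frac{1013}{13}\right) = - \frac{111430}{13}$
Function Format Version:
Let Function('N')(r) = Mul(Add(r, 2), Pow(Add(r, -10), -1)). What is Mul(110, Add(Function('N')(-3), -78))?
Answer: Rational(-111430, 13) ≈ -8571.5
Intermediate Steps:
Function('N')(r) = Mul(Pow(Add(-10, r), -1), Add(2, r)) (Function('N')(r) = Mul(Add(2, r), Pow(Add(-10, r), -1)) = Mul(Pow(Add(-10, r), -1), Add(2, r)))
Mul(110, Add(Function('N')(-3), -78)) = Mul(110, Add(Mul(Pow(Add(-10, -3), -1), Add(2, -3)), -78)) = Mul(110, Add(Mul(Pow(-13, -1), -1), -78)) = Mul(110, Add(Mul(Rational(-1, 13), -1), -78)) = Mul(110, Add(Rational(1, 13), -78)) = Mul(110, Rational(-1013, 13)) = Rational(-111430, 13)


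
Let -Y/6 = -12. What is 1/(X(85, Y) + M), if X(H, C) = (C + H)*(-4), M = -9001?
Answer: -1/9629 ≈ -0.00010385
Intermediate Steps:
Y = 72 (Y = -6*(-12) = 72)
X(H, C) = -4*C - 4*H
1/(X(85, Y) + M) = 1/((-4*72 - 4*85) - 9001) = 1/((-288 - 340) - 9001) = 1/(-628 - 9001) = 1/(-9629) = -1/9629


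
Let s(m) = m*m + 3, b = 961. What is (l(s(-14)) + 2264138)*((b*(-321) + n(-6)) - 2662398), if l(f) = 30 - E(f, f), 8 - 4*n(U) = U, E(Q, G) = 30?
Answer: -6726472112819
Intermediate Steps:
n(U) = 2 - U/4
s(m) = 3 + m**2 (s(m) = m**2 + 3 = 3 + m**2)
l(f) = 0 (l(f) = 30 - 1*30 = 30 - 30 = 0)
(l(s(-14)) + 2264138)*((b*(-321) + n(-6)) - 2662398) = (0 + 2264138)*((961*(-321) + (2 - 1/4*(-6))) - 2662398) = 2264138*((-308481 + (2 + 3/2)) - 2662398) = 2264138*((-308481 + 7/2) - 2662398) = 2264138*(-616955/2 - 2662398) = 2264138*(-5941751/2) = -6726472112819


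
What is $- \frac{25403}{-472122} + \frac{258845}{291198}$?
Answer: $\frac{1542901451}{1636678359} \approx 0.9427$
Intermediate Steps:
$- \frac{25403}{-472122} + \frac{258845}{291198} = \left(-25403\right) \left(- \frac{1}{472122}\right) + 258845 \cdot \frac{1}{291198} = \frac{3629}{67446} + \frac{258845}{291198} = \frac{1542901451}{1636678359}$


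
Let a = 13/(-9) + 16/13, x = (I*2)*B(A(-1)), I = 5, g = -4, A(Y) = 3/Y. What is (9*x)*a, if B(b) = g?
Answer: 1000/13 ≈ 76.923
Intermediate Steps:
B(b) = -4
x = -40 (x = (5*2)*(-4) = 10*(-4) = -40)
a = -25/117 (a = 13*(-⅑) + 16*(1/13) = -13/9 + 16/13 = -25/117 ≈ -0.21368)
(9*x)*a = (9*(-40))*(-25/117) = -360*(-25/117) = 1000/13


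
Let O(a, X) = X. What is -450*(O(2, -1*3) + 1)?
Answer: 900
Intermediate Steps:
-450*(O(2, -1*3) + 1) = -450*(-1*3 + 1) = -450*(-3 + 1) = -450*(-2) = -50*(-18) = 900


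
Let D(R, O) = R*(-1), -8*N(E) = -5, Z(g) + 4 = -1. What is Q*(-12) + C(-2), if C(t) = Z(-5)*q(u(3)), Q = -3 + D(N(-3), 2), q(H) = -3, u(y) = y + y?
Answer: 117/2 ≈ 58.500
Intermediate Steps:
Z(g) = -5 (Z(g) = -4 - 1 = -5)
N(E) = 5/8 (N(E) = -⅛*(-5) = 5/8)
D(R, O) = -R
u(y) = 2*y
Q = -29/8 (Q = -3 - 1*5/8 = -3 - 5/8 = -29/8 ≈ -3.6250)
C(t) = 15 (C(t) = -5*(-3) = 15)
Q*(-12) + C(-2) = -29/8*(-12) + 15 = 87/2 + 15 = 117/2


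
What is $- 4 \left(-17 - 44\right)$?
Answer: $244$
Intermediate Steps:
$- 4 \left(-17 - 44\right) = \left(-4\right) \left(-61\right) = 244$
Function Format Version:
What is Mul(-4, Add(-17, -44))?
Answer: 244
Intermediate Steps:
Mul(-4, Add(-17, -44)) = Mul(-4, -61) = 244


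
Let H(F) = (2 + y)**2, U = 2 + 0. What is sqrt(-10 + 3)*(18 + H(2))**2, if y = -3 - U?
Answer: 729*I*sqrt(7) ≈ 1928.8*I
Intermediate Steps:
U = 2
y = -5 (y = -3 - 1*2 = -3 - 2 = -5)
H(F) = 9 (H(F) = (2 - 5)**2 = (-3)**2 = 9)
sqrt(-10 + 3)*(18 + H(2))**2 = sqrt(-10 + 3)*(18 + 9)**2 = sqrt(-7)*27**2 = (I*sqrt(7))*729 = 729*I*sqrt(7)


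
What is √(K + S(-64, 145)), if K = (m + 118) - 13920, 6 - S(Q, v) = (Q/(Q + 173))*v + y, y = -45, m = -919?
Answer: 5*I*√6931310/109 ≈ 120.77*I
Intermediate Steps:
S(Q, v) = 51 - Q*v/(173 + Q) (S(Q, v) = 6 - ((Q/(Q + 173))*v - 45) = 6 - ((Q/(173 + Q))*v - 45) = 6 - (Q*v/(173 + Q) - 45) = 6 - (-45 + Q*v/(173 + Q)) = 6 + (45 - Q*v/(173 + Q)) = 51 - Q*v/(173 + Q))
K = -14721 (K = (-919 + 118) - 13920 = -801 - 13920 = -14721)
√(K + S(-64, 145)) = √(-14721 + (8823 + 51*(-64) - 1*(-64)*145)/(173 - 64)) = √(-14721 + (8823 - 3264 + 9280)/109) = √(-14721 + (1/109)*14839) = √(-14721 + 14839/109) = √(-1589750/109) = 5*I*√6931310/109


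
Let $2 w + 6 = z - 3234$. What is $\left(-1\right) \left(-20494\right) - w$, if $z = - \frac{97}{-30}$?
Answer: $\frac{1326743}{60} \approx 22112.0$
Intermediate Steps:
$z = \frac{97}{30}$ ($z = \left(-97\right) \left(- \frac{1}{30}\right) = \frac{97}{30} \approx 3.2333$)
$w = - \frac{97103}{60}$ ($w = -3 + \frac{\frac{97}{30} - 3234}{2} = -3 + \frac{1}{2} \left(- \frac{96923}{30}\right) = -3 - \frac{96923}{60} = - \frac{97103}{60} \approx -1618.4$)
$\left(-1\right) \left(-20494\right) - w = \left(-1\right) \left(-20494\right) - - \frac{97103}{60} = 20494 + \frac{97103}{60} = \frac{1326743}{60}$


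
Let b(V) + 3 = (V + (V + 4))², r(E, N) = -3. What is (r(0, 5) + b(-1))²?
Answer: 4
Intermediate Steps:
b(V) = -3 + (4 + 2*V)² (b(V) = -3 + (V + (V + 4))² = -3 + (V + (4 + V))² = -3 + (4 + 2*V)²)
(r(0, 5) + b(-1))² = (-3 + (-3 + 4*(2 - 1)²))² = (-3 + (-3 + 4*1²))² = (-3 + (-3 + 4*1))² = (-3 + (-3 + 4))² = (-3 + 1)² = (-2)² = 4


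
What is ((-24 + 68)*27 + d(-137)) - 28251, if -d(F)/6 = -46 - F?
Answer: -27609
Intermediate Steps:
d(F) = 276 + 6*F (d(F) = -6*(-46 - F) = 276 + 6*F)
((-24 + 68)*27 + d(-137)) - 28251 = ((-24 + 68)*27 + (276 + 6*(-137))) - 28251 = (44*27 + (276 - 822)) - 28251 = (1188 - 546) - 28251 = 642 - 28251 = -27609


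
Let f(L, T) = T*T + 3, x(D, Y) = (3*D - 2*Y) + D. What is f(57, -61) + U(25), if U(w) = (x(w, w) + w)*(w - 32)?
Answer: 3199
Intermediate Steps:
x(D, Y) = -2*Y + 4*D (x(D, Y) = (-2*Y + 3*D) + D = -2*Y + 4*D)
f(L, T) = 3 + T² (f(L, T) = T² + 3 = 3 + T²)
U(w) = 3*w*(-32 + w) (U(w) = ((-2*w + 4*w) + w)*(w - 32) = (2*w + w)*(-32 + w) = (3*w)*(-32 + w) = 3*w*(-32 + w))
f(57, -61) + U(25) = (3 + (-61)²) + 3*25*(-32 + 25) = (3 + 3721) + 3*25*(-7) = 3724 - 525 = 3199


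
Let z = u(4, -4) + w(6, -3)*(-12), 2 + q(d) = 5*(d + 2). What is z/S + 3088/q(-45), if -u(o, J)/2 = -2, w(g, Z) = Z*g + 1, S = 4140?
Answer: -3184796/224595 ≈ -14.180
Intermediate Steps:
w(g, Z) = 1 + Z*g
q(d) = 8 + 5*d (q(d) = -2 + 5*(d + 2) = -2 + 5*(2 + d) = -2 + (10 + 5*d) = 8 + 5*d)
u(o, J) = 4 (u(o, J) = -2*(-2) = 4)
z = 208 (z = 4 + (1 - 3*6)*(-12) = 4 + (1 - 18)*(-12) = 4 - 17*(-12) = 4 + 204 = 208)
z/S + 3088/q(-45) = 208/4140 + 3088/(8 + 5*(-45)) = 208*(1/4140) + 3088/(8 - 225) = 52/1035 + 3088/(-217) = 52/1035 + 3088*(-1/217) = 52/1035 - 3088/217 = -3184796/224595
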